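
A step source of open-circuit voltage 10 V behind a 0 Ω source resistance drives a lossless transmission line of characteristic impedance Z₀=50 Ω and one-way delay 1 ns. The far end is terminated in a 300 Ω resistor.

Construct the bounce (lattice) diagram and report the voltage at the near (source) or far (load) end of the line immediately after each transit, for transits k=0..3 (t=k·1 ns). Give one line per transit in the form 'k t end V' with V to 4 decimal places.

0 0 source 10.0000
1 1 load 17.1429
2 2 source 10.0000
3 3 load 4.8980

Γ_L=0.714286, Γ_S=-1.000000; launch V₁=10·50/50=10.000000
k=0 src: V=10.0000
k=1 load: inc=10.000000, refl=10.000000·0.714286=7.1429; V=0.000000+10.000000+7.142857=17.1429
k=2 src: inc=7.142857, refl=7.142857·-1.000000=-7.1429; V=10.000000+7.142857+-7.142857=10.0000
k=3 load: inc=-7.142857, refl=-7.142857·0.714286=-5.1020; V=17.142857+-7.142857+-5.102041=4.8980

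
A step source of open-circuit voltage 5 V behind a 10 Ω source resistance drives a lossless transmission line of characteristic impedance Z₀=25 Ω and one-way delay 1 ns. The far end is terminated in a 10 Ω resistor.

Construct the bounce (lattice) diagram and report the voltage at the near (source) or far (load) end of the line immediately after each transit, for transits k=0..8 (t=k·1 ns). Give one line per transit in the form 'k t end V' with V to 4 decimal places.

Γ_L=-0.428571, Γ_S=-0.428571; launch V₁=5·25/35=3.571429
k=0 src: V=3.5714
k=1 load: inc=3.571429, refl=3.571429·-0.428571=-1.5306; V=0.000000+3.571429+-1.530612=2.0408
k=2 src: inc=-1.530612, refl=-1.530612·-0.428571=0.6560; V=3.571429+-1.530612+0.655977=2.6968
k=3 load: inc=0.655977, refl=0.655977·-0.428571=-0.2811; V=2.040816+0.655977+-0.281133=2.4157
k=4 src: inc=-0.281133, refl=-0.281133·-0.428571=0.1205; V=2.696793+-0.281133+0.120486=2.5361
k=5 load: inc=0.120486, refl=0.120486·-0.428571=-0.0516; V=2.415660+0.120486+-0.051637=2.4845
k=6 src: inc=-0.051637, refl=-0.051637·-0.428571=0.0221; V=2.536146+-0.051637+0.022130=2.5066
k=7 load: inc=0.022130, refl=0.022130·-0.428571=-0.0095; V=2.484509+0.022130+-0.009484=2.4972
k=8 src: inc=-0.009484, refl=-0.009484·-0.428571=0.0041; V=2.506639+-0.009484+0.004065=2.5012

0 0 source 3.5714
1 1 load 2.0408
2 2 source 2.6968
3 3 load 2.4157
4 4 source 2.5361
5 5 load 2.4845
6 6 source 2.5066
7 7 load 2.4972
8 8 source 2.5012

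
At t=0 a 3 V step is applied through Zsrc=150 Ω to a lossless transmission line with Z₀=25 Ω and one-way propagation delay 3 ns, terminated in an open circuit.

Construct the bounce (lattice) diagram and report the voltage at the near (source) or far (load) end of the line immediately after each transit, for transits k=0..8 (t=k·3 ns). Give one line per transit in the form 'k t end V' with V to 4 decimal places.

Γ_L=1.000000, Γ_S=0.714286; launch V₁=3·25/175=0.428571
k=0 src: V=0.4286
k=1 load: inc=0.428571, refl=0.428571·1.000000=0.4286; V=0.000000+0.428571+0.428571=0.8571
k=2 src: inc=0.428571, refl=0.428571·0.714286=0.3061; V=0.428571+0.428571+0.306122=1.1633
k=3 load: inc=0.306122, refl=0.306122·1.000000=0.3061; V=0.857143+0.306122+0.306122=1.4694
k=4 src: inc=0.306122, refl=0.306122·0.714286=0.2187; V=1.163265+0.306122+0.218659=1.6880
k=5 load: inc=0.218659, refl=0.218659·1.000000=0.2187; V=1.469388+0.218659+0.218659=1.9067
k=6 src: inc=0.218659, refl=0.218659·0.714286=0.1562; V=1.688047+0.218659+0.156185=2.0629
k=7 load: inc=0.156185, refl=0.156185·1.000000=0.1562; V=1.906706+0.156185+0.156185=2.2191
k=8 src: inc=0.156185, refl=0.156185·0.714286=0.1116; V=2.062890+0.156185+0.111561=2.3306

0 0 source 0.4286
1 3 load 0.8571
2 6 source 1.1633
3 9 load 1.4694
4 12 source 1.6880
5 15 load 1.9067
6 18 source 2.0629
7 21 load 2.2191
8 24 source 2.3306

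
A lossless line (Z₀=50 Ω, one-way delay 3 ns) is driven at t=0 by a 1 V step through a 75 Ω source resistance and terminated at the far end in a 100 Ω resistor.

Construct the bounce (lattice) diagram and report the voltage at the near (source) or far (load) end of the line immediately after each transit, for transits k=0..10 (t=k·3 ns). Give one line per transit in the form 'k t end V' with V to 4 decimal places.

Γ_L=0.333333, Γ_S=0.200000; launch V₁=1·50/125=0.400000
k=0 src: V=0.4000
k=1 load: inc=0.400000, refl=0.400000·0.333333=0.1333; V=0.000000+0.400000+0.133333=0.5333
k=2 src: inc=0.133333, refl=0.133333·0.200000=0.0267; V=0.400000+0.133333+0.026667=0.5600
k=3 load: inc=0.026667, refl=0.026667·0.333333=0.0089; V=0.533333+0.026667+0.008889=0.5689
k=4 src: inc=0.008889, refl=0.008889·0.200000=0.0018; V=0.560000+0.008889+0.001778=0.5707
k=5 load: inc=0.001778, refl=0.001778·0.333333=0.0006; V=0.568889+0.001778+0.000593=0.5713
k=6 src: inc=0.000593, refl=0.000593·0.200000=0.0001; V=0.570667+0.000593+0.000119=0.5714
k=7 load: inc=0.000119, refl=0.000119·0.333333=0.0000; V=0.571259+0.000119+0.000040=0.5714
k=8 src: inc=0.000040, refl=0.000040·0.200000=0.0000; V=0.571378+0.000040+0.000008=0.5714
k=9 load: inc=0.000008, refl=0.000008·0.333333=0.0000; V=0.571417+0.000008+0.000003=0.5714
k=10 src: inc=0.000003, refl=0.000003·0.200000=0.0000; V=0.571425+0.000003+0.000001=0.5714

0 0 source 0.4000
1 3 load 0.5333
2 6 source 0.5600
3 9 load 0.5689
4 12 source 0.5707
5 15 load 0.5713
6 18 source 0.5714
7 21 load 0.5714
8 24 source 0.5714
9 27 load 0.5714
10 30 source 0.5714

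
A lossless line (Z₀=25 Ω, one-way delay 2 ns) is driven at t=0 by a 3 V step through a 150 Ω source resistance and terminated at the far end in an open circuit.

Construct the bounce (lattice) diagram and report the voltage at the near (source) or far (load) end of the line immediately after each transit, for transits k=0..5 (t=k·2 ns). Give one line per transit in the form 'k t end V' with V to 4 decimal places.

0 0 source 0.4286
1 2 load 0.8571
2 4 source 1.1633
3 6 load 1.4694
4 8 source 1.6880
5 10 load 1.9067

Γ_L=1.000000, Γ_S=0.714286; launch V₁=3·25/175=0.428571
k=0 src: V=0.4286
k=1 load: inc=0.428571, refl=0.428571·1.000000=0.4286; V=0.000000+0.428571+0.428571=0.8571
k=2 src: inc=0.428571, refl=0.428571·0.714286=0.3061; V=0.428571+0.428571+0.306122=1.1633
k=3 load: inc=0.306122, refl=0.306122·1.000000=0.3061; V=0.857143+0.306122+0.306122=1.4694
k=4 src: inc=0.306122, refl=0.306122·0.714286=0.2187; V=1.163265+0.306122+0.218659=1.6880
k=5 load: inc=0.218659, refl=0.218659·1.000000=0.2187; V=1.469388+0.218659+0.218659=1.9067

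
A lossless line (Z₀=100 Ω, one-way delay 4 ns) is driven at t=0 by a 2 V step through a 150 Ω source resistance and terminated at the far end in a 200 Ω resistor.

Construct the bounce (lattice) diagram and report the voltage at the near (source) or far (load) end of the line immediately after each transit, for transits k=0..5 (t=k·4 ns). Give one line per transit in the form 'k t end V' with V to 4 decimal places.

0 0 source 0.8000
1 4 load 1.0667
2 8 source 1.1200
3 12 load 1.1378
4 16 source 1.1413
5 20 load 1.1425

Γ_L=0.333333, Γ_S=0.200000; launch V₁=2·100/250=0.800000
k=0 src: V=0.8000
k=1 load: inc=0.800000, refl=0.800000·0.333333=0.2667; V=0.000000+0.800000+0.266667=1.0667
k=2 src: inc=0.266667, refl=0.266667·0.200000=0.0533; V=0.800000+0.266667+0.053333=1.1200
k=3 load: inc=0.053333, refl=0.053333·0.333333=0.0178; V=1.066667+0.053333+0.017778=1.1378
k=4 src: inc=0.017778, refl=0.017778·0.200000=0.0036; V=1.120000+0.017778+0.003556=1.1413
k=5 load: inc=0.003556, refl=0.003556·0.333333=0.0012; V=1.137778+0.003556+0.001185=1.1425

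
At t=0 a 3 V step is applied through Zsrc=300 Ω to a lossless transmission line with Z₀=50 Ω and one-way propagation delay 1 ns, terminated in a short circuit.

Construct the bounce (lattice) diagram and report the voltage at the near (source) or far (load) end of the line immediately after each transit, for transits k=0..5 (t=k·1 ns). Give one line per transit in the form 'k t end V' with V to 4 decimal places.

Γ_L=-1.000000, Γ_S=0.714286; launch V₁=3·50/350=0.428571
k=0 src: V=0.4286
k=1 load: inc=0.428571, refl=0.428571·-1.000000=-0.4286; V=0.000000+0.428571+-0.428571=0.0000
k=2 src: inc=-0.428571, refl=-0.428571·0.714286=-0.3061; V=0.428571+-0.428571+-0.306122=-0.3061
k=3 load: inc=-0.306122, refl=-0.306122·-1.000000=0.3061; V=0.000000+-0.306122+0.306122=0.0000
k=4 src: inc=0.306122, refl=0.306122·0.714286=0.2187; V=-0.306122+0.306122+0.218659=0.2187
k=5 load: inc=0.218659, refl=0.218659·-1.000000=-0.2187; V=0.000000+0.218659+-0.218659=0.0000

0 0 source 0.4286
1 1 load 0.0000
2 2 source -0.3061
3 3 load 0.0000
4 4 source 0.2187
5 5 load 0.0000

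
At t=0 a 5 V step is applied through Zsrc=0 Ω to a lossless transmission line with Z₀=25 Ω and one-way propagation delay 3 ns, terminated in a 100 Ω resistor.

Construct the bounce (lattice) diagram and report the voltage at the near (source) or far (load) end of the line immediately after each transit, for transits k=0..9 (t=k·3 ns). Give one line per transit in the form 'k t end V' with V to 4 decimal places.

Γ_L=0.600000, Γ_S=-1.000000; launch V₁=5·25/25=5.000000
k=0 src: V=5.0000
k=1 load: inc=5.000000, refl=5.000000·0.600000=3.0000; V=0.000000+5.000000+3.000000=8.0000
k=2 src: inc=3.000000, refl=3.000000·-1.000000=-3.0000; V=5.000000+3.000000+-3.000000=5.0000
k=3 load: inc=-3.000000, refl=-3.000000·0.600000=-1.8000; V=8.000000+-3.000000+-1.800000=3.2000
k=4 src: inc=-1.800000, refl=-1.800000·-1.000000=1.8000; V=5.000000+-1.800000+1.800000=5.0000
k=5 load: inc=1.800000, refl=1.800000·0.600000=1.0800; V=3.200000+1.800000+1.080000=6.0800
k=6 src: inc=1.080000, refl=1.080000·-1.000000=-1.0800; V=5.000000+1.080000+-1.080000=5.0000
k=7 load: inc=-1.080000, refl=-1.080000·0.600000=-0.6480; V=6.080000+-1.080000+-0.648000=4.3520
k=8 src: inc=-0.648000, refl=-0.648000·-1.000000=0.6480; V=5.000000+-0.648000+0.648000=5.0000
k=9 load: inc=0.648000, refl=0.648000·0.600000=0.3888; V=4.352000+0.648000+0.388800=5.3888

0 0 source 5.0000
1 3 load 8.0000
2 6 source 5.0000
3 9 load 3.2000
4 12 source 5.0000
5 15 load 6.0800
6 18 source 5.0000
7 21 load 4.3520
8 24 source 5.0000
9 27 load 5.3888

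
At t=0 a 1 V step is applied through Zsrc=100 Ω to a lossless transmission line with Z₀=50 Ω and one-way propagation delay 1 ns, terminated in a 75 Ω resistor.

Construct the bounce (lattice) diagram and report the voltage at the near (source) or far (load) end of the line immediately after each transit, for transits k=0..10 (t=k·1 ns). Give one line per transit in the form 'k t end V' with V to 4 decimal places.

0 0 source 0.3333
1 1 load 0.4000
2 2 source 0.4222
3 3 load 0.4267
4 4 source 0.4281
5 5 load 0.4284
6 6 source 0.4285
7 7 load 0.4286
8 8 source 0.4286
9 9 load 0.4286
10 10 source 0.4286

Γ_L=0.200000, Γ_S=0.333333; launch V₁=1·50/150=0.333333
k=0 src: V=0.3333
k=1 load: inc=0.333333, refl=0.333333·0.200000=0.0667; V=0.000000+0.333333+0.066667=0.4000
k=2 src: inc=0.066667, refl=0.066667·0.333333=0.0222; V=0.333333+0.066667+0.022222=0.4222
k=3 load: inc=0.022222, refl=0.022222·0.200000=0.0044; V=0.400000+0.022222+0.004444=0.4267
k=4 src: inc=0.004444, refl=0.004444·0.333333=0.0015; V=0.422222+0.004444+0.001481=0.4281
k=5 load: inc=0.001481, refl=0.001481·0.200000=0.0003; V=0.426667+0.001481+0.000296=0.4284
k=6 src: inc=0.000296, refl=0.000296·0.333333=0.0001; V=0.428148+0.000296+0.000099=0.4285
k=7 load: inc=0.000099, refl=0.000099·0.200000=0.0000; V=0.428444+0.000099+0.000020=0.4286
k=8 src: inc=0.000020, refl=0.000020·0.333333=0.0000; V=0.428543+0.000020+0.000007=0.4286
k=9 load: inc=0.000007, refl=0.000007·0.200000=0.0000; V=0.428563+0.000007+0.000001=0.4286
k=10 src: inc=0.000001, refl=0.000001·0.333333=0.0000; V=0.428570+0.000001+0.000000=0.4286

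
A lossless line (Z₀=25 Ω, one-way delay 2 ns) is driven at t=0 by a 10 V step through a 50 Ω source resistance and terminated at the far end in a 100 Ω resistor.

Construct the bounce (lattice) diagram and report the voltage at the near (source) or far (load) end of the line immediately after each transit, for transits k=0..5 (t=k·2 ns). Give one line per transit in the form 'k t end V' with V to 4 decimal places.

Γ_L=0.600000, Γ_S=0.333333; launch V₁=10·25/75=3.333333
k=0 src: V=3.3333
k=1 load: inc=3.333333, refl=3.333333·0.600000=2.0000; V=0.000000+3.333333+2.000000=5.3333
k=2 src: inc=2.000000, refl=2.000000·0.333333=0.6667; V=3.333333+2.000000+0.666667=6.0000
k=3 load: inc=0.666667, refl=0.666667·0.600000=0.4000; V=5.333333+0.666667+0.400000=6.4000
k=4 src: inc=0.400000, refl=0.400000·0.333333=0.1333; V=6.000000+0.400000+0.133333=6.5333
k=5 load: inc=0.133333, refl=0.133333·0.600000=0.0800; V=6.400000+0.133333+0.080000=6.6133

0 0 source 3.3333
1 2 load 5.3333
2 4 source 6.0000
3 6 load 6.4000
4 8 source 6.5333
5 10 load 6.6133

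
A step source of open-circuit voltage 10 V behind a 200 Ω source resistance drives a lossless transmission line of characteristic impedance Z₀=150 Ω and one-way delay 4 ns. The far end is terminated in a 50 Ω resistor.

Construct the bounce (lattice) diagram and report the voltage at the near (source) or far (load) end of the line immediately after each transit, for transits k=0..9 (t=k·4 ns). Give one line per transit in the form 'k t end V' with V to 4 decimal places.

0 0 source 4.2857
1 4 load 2.1429
2 8 source 1.8367
3 12 load 1.9898
4 16 source 2.0117
5 20 load 2.0007
6 24 source 1.9992
7 28 load 1.9999
8 32 source 2.0001
9 36 load 2.0000

Γ_L=-0.500000, Γ_S=0.142857; launch V₁=10·150/350=4.285714
k=0 src: V=4.2857
k=1 load: inc=4.285714, refl=4.285714·-0.500000=-2.1429; V=0.000000+4.285714+-2.142857=2.1429
k=2 src: inc=-2.142857, refl=-2.142857·0.142857=-0.3061; V=4.285714+-2.142857+-0.306122=1.8367
k=3 load: inc=-0.306122, refl=-0.306122·-0.500000=0.1531; V=2.142857+-0.306122+0.153061=1.9898
k=4 src: inc=0.153061, refl=0.153061·0.142857=0.0219; V=1.836735+0.153061+0.021866=2.0117
k=5 load: inc=0.021866, refl=0.021866·-0.500000=-0.0109; V=1.989796+0.021866+-0.010933=2.0007
k=6 src: inc=-0.010933, refl=-0.010933·0.142857=-0.0016; V=2.011662+-0.010933+-0.001562=1.9992
k=7 load: inc=-0.001562, refl=-0.001562·-0.500000=0.0008; V=2.000729+-0.001562+0.000781=1.9999
k=8 src: inc=0.000781, refl=0.000781·0.142857=0.0001; V=1.999167+0.000781+0.000112=2.0001
k=9 load: inc=0.000112, refl=0.000112·-0.500000=-0.0001; V=1.999948+0.000112+-0.000056=2.0000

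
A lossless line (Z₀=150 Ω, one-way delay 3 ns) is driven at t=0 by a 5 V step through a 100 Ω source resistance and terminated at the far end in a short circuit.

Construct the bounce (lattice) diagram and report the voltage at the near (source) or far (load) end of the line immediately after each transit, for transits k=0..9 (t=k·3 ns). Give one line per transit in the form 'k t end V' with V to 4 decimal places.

0 0 source 3.0000
1 3 load 0.0000
2 6 source 0.6000
3 9 load 0.0000
4 12 source 0.1200
5 15 load 0.0000
6 18 source 0.0240
7 21 load 0.0000
8 24 source 0.0048
9 27 load 0.0000

Γ_L=-1.000000, Γ_S=-0.200000; launch V₁=5·150/250=3.000000
k=0 src: V=3.0000
k=1 load: inc=3.000000, refl=3.000000·-1.000000=-3.0000; V=0.000000+3.000000+-3.000000=0.0000
k=2 src: inc=-3.000000, refl=-3.000000·-0.200000=0.6000; V=3.000000+-3.000000+0.600000=0.6000
k=3 load: inc=0.600000, refl=0.600000·-1.000000=-0.6000; V=0.000000+0.600000+-0.600000=0.0000
k=4 src: inc=-0.600000, refl=-0.600000·-0.200000=0.1200; V=0.600000+-0.600000+0.120000=0.1200
k=5 load: inc=0.120000, refl=0.120000·-1.000000=-0.1200; V=0.000000+0.120000+-0.120000=0.0000
k=6 src: inc=-0.120000, refl=-0.120000·-0.200000=0.0240; V=0.120000+-0.120000+0.024000=0.0240
k=7 load: inc=0.024000, refl=0.024000·-1.000000=-0.0240; V=0.000000+0.024000+-0.024000=0.0000
k=8 src: inc=-0.024000, refl=-0.024000·-0.200000=0.0048; V=0.024000+-0.024000+0.004800=0.0048
k=9 load: inc=0.004800, refl=0.004800·-1.000000=-0.0048; V=0.000000+0.004800+-0.004800=0.0000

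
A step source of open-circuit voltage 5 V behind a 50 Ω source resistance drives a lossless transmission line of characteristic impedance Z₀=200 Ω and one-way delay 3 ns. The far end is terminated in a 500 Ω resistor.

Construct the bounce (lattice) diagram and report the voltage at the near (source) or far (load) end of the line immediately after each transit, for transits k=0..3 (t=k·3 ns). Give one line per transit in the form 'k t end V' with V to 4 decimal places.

Γ_L=0.428571, Γ_S=-0.600000; launch V₁=5·200/250=4.000000
k=0 src: V=4.0000
k=1 load: inc=4.000000, refl=4.000000·0.428571=1.7143; V=0.000000+4.000000+1.714286=5.7143
k=2 src: inc=1.714286, refl=1.714286·-0.600000=-1.0286; V=4.000000+1.714286+-1.028571=4.6857
k=3 load: inc=-1.028571, refl=-1.028571·0.428571=-0.4408; V=5.714286+-1.028571+-0.440816=4.2449

0 0 source 4.0000
1 3 load 5.7143
2 6 source 4.6857
3 9 load 4.2449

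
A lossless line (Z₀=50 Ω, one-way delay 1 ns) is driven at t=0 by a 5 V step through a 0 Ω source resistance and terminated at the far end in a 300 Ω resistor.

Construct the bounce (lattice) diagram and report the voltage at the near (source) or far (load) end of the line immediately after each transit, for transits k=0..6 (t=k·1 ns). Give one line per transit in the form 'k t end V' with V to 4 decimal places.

0 0 source 5.0000
1 1 load 8.5714
2 2 source 5.0000
3 3 load 2.4490
4 4 source 5.0000
5 5 load 6.8222
6 6 source 5.0000

Γ_L=0.714286, Γ_S=-1.000000; launch V₁=5·50/50=5.000000
k=0 src: V=5.0000
k=1 load: inc=5.000000, refl=5.000000·0.714286=3.5714; V=0.000000+5.000000+3.571429=8.5714
k=2 src: inc=3.571429, refl=3.571429·-1.000000=-3.5714; V=5.000000+3.571429+-3.571429=5.0000
k=3 load: inc=-3.571429, refl=-3.571429·0.714286=-2.5510; V=8.571429+-3.571429+-2.551020=2.4490
k=4 src: inc=-2.551020, refl=-2.551020·-1.000000=2.5510; V=5.000000+-2.551020+2.551020=5.0000
k=5 load: inc=2.551020, refl=2.551020·0.714286=1.8222; V=2.448980+2.551020+1.822157=6.8222
k=6 src: inc=1.822157, refl=1.822157·-1.000000=-1.8222; V=5.000000+1.822157+-1.822157=5.0000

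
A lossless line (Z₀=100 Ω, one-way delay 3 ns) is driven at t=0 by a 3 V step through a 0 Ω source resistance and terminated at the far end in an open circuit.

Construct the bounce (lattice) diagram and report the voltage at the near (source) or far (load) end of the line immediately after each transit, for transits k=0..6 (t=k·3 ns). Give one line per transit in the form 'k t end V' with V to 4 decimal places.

Γ_L=1.000000, Γ_S=-1.000000; launch V₁=3·100/100=3.000000
k=0 src: V=3.0000
k=1 load: inc=3.000000, refl=3.000000·1.000000=3.0000; V=0.000000+3.000000+3.000000=6.0000
k=2 src: inc=3.000000, refl=3.000000·-1.000000=-3.0000; V=3.000000+3.000000+-3.000000=3.0000
k=3 load: inc=-3.000000, refl=-3.000000·1.000000=-3.0000; V=6.000000+-3.000000+-3.000000=0.0000
k=4 src: inc=-3.000000, refl=-3.000000·-1.000000=3.0000; V=3.000000+-3.000000+3.000000=3.0000
k=5 load: inc=3.000000, refl=3.000000·1.000000=3.0000; V=0.000000+3.000000+3.000000=6.0000
k=6 src: inc=3.000000, refl=3.000000·-1.000000=-3.0000; V=3.000000+3.000000+-3.000000=3.0000

0 0 source 3.0000
1 3 load 6.0000
2 6 source 3.0000
3 9 load 0.0000
4 12 source 3.0000
5 15 load 6.0000
6 18 source 3.0000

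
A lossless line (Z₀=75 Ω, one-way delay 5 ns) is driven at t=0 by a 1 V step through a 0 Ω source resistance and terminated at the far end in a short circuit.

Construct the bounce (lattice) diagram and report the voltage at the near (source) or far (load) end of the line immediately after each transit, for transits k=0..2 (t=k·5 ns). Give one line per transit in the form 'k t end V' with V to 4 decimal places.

0 0 source 1.0000
1 5 load 0.0000
2 10 source 1.0000

Γ_L=-1.000000, Γ_S=-1.000000; launch V₁=1·75/75=1.000000
k=0 src: V=1.0000
k=1 load: inc=1.000000, refl=1.000000·-1.000000=-1.0000; V=0.000000+1.000000+-1.000000=0.0000
k=2 src: inc=-1.000000, refl=-1.000000·-1.000000=1.0000; V=1.000000+-1.000000+1.000000=1.0000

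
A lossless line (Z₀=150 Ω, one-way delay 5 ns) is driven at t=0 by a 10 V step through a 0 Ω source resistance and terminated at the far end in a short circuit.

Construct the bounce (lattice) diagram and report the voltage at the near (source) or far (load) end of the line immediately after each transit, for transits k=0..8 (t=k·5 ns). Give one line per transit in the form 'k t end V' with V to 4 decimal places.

0 0 source 10.0000
1 5 load 0.0000
2 10 source 10.0000
3 15 load 0.0000
4 20 source 10.0000
5 25 load 0.0000
6 30 source 10.0000
7 35 load 0.0000
8 40 source 10.0000

Γ_L=-1.000000, Γ_S=-1.000000; launch V₁=10·150/150=10.000000
k=0 src: V=10.0000
k=1 load: inc=10.000000, refl=10.000000·-1.000000=-10.0000; V=0.000000+10.000000+-10.000000=0.0000
k=2 src: inc=-10.000000, refl=-10.000000·-1.000000=10.0000; V=10.000000+-10.000000+10.000000=10.0000
k=3 load: inc=10.000000, refl=10.000000·-1.000000=-10.0000; V=0.000000+10.000000+-10.000000=0.0000
k=4 src: inc=-10.000000, refl=-10.000000·-1.000000=10.0000; V=10.000000+-10.000000+10.000000=10.0000
k=5 load: inc=10.000000, refl=10.000000·-1.000000=-10.0000; V=0.000000+10.000000+-10.000000=0.0000
k=6 src: inc=-10.000000, refl=-10.000000·-1.000000=10.0000; V=10.000000+-10.000000+10.000000=10.0000
k=7 load: inc=10.000000, refl=10.000000·-1.000000=-10.0000; V=0.000000+10.000000+-10.000000=0.0000
k=8 src: inc=-10.000000, refl=-10.000000·-1.000000=10.0000; V=10.000000+-10.000000+10.000000=10.0000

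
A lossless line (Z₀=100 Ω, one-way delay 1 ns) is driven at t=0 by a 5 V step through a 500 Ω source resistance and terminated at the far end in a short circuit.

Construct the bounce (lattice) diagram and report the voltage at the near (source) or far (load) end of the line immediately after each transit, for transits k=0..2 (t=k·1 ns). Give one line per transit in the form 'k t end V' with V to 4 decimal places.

0 0 source 0.8333
1 1 load 0.0000
2 2 source -0.5556

Γ_L=-1.000000, Γ_S=0.666667; launch V₁=5·100/600=0.833333
k=0 src: V=0.8333
k=1 load: inc=0.833333, refl=0.833333·-1.000000=-0.8333; V=0.000000+0.833333+-0.833333=0.0000
k=2 src: inc=-0.833333, refl=-0.833333·0.666667=-0.5556; V=0.833333+-0.833333+-0.555556=-0.5556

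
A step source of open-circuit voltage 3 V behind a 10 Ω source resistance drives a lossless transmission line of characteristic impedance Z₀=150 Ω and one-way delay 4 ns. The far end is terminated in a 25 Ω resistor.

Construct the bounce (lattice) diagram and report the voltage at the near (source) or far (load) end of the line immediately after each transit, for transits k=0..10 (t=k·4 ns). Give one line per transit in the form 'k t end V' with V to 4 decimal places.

Γ_L=-0.714286, Γ_S=-0.875000; launch V₁=3·150/160=2.812500
k=0 src: V=2.8125
k=1 load: inc=2.812500, refl=2.812500·-0.714286=-2.0089; V=0.000000+2.812500+-2.008929=0.8036
k=2 src: inc=-2.008929, refl=-2.008929·-0.875000=1.7578; V=2.812500+-2.008929+1.757812=2.5614
k=3 load: inc=1.757812, refl=1.757812·-0.714286=-1.2556; V=0.803571+1.757812+-1.255580=1.3058
k=4 src: inc=-1.255580, refl=-1.255580·-0.875000=1.0986; V=2.561384+-1.255580+1.098633=2.4044
k=5 load: inc=1.098633, refl=1.098633·-0.714286=-0.7847; V=1.305804+1.098633+-0.784738=1.6197
k=6 src: inc=-0.784738, refl=-0.784738·-0.875000=0.6866; V=2.404436+-0.784738+0.686646=2.3063
k=7 load: inc=0.686646, refl=0.686646·-0.714286=-0.4905; V=1.619699+0.686646+-0.490461=1.8159
k=8 src: inc=-0.490461, refl=-0.490461·-0.875000=0.4292; V=2.306344+-0.490461+0.429153=2.2450
k=9 load: inc=0.429153, refl=0.429153·-0.714286=-0.3065; V=1.815883+0.429153+-0.306538=1.9385
k=10 src: inc=-0.306538, refl=-0.306538·-0.875000=0.2682; V=2.245037+-0.306538+0.268221=2.2067

0 0 source 2.8125
1 4 load 0.8036
2 8 source 2.5614
3 12 load 1.3058
4 16 source 2.4044
5 20 load 1.6197
6 24 source 2.3063
7 28 load 1.8159
8 32 source 2.2450
9 36 load 1.9385
10 40 source 2.2067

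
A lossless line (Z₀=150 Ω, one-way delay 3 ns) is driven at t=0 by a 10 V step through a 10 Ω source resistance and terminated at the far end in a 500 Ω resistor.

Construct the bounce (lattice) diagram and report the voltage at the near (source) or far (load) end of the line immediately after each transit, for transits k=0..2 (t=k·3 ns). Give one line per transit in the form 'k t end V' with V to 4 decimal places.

0 0 source 9.3750
1 3 load 14.4231
2 6 source 10.0060

Γ_L=0.538462, Γ_S=-0.875000; launch V₁=10·150/160=9.375000
k=0 src: V=9.3750
k=1 load: inc=9.375000, refl=9.375000·0.538462=5.0481; V=0.000000+9.375000+5.048077=14.4231
k=2 src: inc=5.048077, refl=5.048077·-0.875000=-4.4171; V=9.375000+5.048077+-4.417067=10.0060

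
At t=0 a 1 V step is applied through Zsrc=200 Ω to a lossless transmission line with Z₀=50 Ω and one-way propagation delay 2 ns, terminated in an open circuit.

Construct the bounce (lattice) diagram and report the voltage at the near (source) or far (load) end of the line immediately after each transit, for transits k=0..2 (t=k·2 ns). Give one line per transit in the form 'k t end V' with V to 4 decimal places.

Γ_L=1.000000, Γ_S=0.600000; launch V₁=1·50/250=0.200000
k=0 src: V=0.2000
k=1 load: inc=0.200000, refl=0.200000·1.000000=0.2000; V=0.000000+0.200000+0.200000=0.4000
k=2 src: inc=0.200000, refl=0.200000·0.600000=0.1200; V=0.200000+0.200000+0.120000=0.5200

0 0 source 0.2000
1 2 load 0.4000
2 4 source 0.5200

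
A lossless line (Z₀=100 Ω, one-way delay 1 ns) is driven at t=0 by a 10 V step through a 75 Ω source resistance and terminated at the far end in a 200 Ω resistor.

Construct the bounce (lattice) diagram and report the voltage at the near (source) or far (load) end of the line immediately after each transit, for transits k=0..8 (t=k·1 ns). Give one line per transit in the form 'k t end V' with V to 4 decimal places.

0 0 source 5.7143
1 1 load 7.6190
2 2 source 7.3469
3 3 load 7.2562
4 4 source 7.2692
5 5 load 7.2735
6 6 source 7.2729
7 7 load 7.2727
8 8 source 7.2727

Γ_L=0.333333, Γ_S=-0.142857; launch V₁=10·100/175=5.714286
k=0 src: V=5.7143
k=1 load: inc=5.714286, refl=5.714286·0.333333=1.9048; V=0.000000+5.714286+1.904762=7.6190
k=2 src: inc=1.904762, refl=1.904762·-0.142857=-0.2721; V=5.714286+1.904762+-0.272109=7.3469
k=3 load: inc=-0.272109, refl=-0.272109·0.333333=-0.0907; V=7.619048+-0.272109+-0.090703=7.2562
k=4 src: inc=-0.090703, refl=-0.090703·-0.142857=0.0130; V=7.346939+-0.090703+0.012958=7.2692
k=5 load: inc=0.012958, refl=0.012958·0.333333=0.0043; V=7.256236+0.012958+0.004319=7.2735
k=6 src: inc=0.004319, refl=0.004319·-0.142857=-0.0006; V=7.269193+0.004319+-0.000617=7.2729
k=7 load: inc=-0.000617, refl=-0.000617·0.333333=-0.0002; V=7.273513+-0.000617+-0.000206=7.2727
k=8 src: inc=-0.000206, refl=-0.000206·-0.142857=0.0000; V=7.272896+-0.000206+0.000029=7.2727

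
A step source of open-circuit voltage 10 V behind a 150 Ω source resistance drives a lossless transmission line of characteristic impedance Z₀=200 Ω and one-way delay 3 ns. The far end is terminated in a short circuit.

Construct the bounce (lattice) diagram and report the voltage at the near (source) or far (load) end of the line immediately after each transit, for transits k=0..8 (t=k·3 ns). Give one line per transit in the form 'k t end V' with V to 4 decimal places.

Γ_L=-1.000000, Γ_S=-0.142857; launch V₁=10·200/350=5.714286
k=0 src: V=5.7143
k=1 load: inc=5.714286, refl=5.714286·-1.000000=-5.7143; V=0.000000+5.714286+-5.714286=0.0000
k=2 src: inc=-5.714286, refl=-5.714286·-0.142857=0.8163; V=5.714286+-5.714286+0.816327=0.8163
k=3 load: inc=0.816327, refl=0.816327·-1.000000=-0.8163; V=0.000000+0.816327+-0.816327=0.0000
k=4 src: inc=-0.816327, refl=-0.816327·-0.142857=0.1166; V=0.816327+-0.816327+0.116618=0.1166
k=5 load: inc=0.116618, refl=0.116618·-1.000000=-0.1166; V=0.000000+0.116618+-0.116618=0.0000
k=6 src: inc=-0.116618, refl=-0.116618·-0.142857=0.0167; V=0.116618+-0.116618+0.016660=0.0167
k=7 load: inc=0.016660, refl=0.016660·-1.000000=-0.0167; V=0.000000+0.016660+-0.016660=0.0000
k=8 src: inc=-0.016660, refl=-0.016660·-0.142857=0.0024; V=0.016660+-0.016660+0.002380=0.0024

0 0 source 5.7143
1 3 load 0.0000
2 6 source 0.8163
3 9 load 0.0000
4 12 source 0.1166
5 15 load 0.0000
6 18 source 0.0167
7 21 load 0.0000
8 24 source 0.0024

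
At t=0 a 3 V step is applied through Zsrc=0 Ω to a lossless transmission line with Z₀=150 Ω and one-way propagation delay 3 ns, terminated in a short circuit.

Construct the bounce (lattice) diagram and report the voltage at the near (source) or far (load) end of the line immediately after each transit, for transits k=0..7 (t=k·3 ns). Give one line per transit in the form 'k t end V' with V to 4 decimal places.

0 0 source 3.0000
1 3 load 0.0000
2 6 source 3.0000
3 9 load 0.0000
4 12 source 3.0000
5 15 load 0.0000
6 18 source 3.0000
7 21 load 0.0000

Γ_L=-1.000000, Γ_S=-1.000000; launch V₁=3·150/150=3.000000
k=0 src: V=3.0000
k=1 load: inc=3.000000, refl=3.000000·-1.000000=-3.0000; V=0.000000+3.000000+-3.000000=0.0000
k=2 src: inc=-3.000000, refl=-3.000000·-1.000000=3.0000; V=3.000000+-3.000000+3.000000=3.0000
k=3 load: inc=3.000000, refl=3.000000·-1.000000=-3.0000; V=0.000000+3.000000+-3.000000=0.0000
k=4 src: inc=-3.000000, refl=-3.000000·-1.000000=3.0000; V=3.000000+-3.000000+3.000000=3.0000
k=5 load: inc=3.000000, refl=3.000000·-1.000000=-3.0000; V=0.000000+3.000000+-3.000000=0.0000
k=6 src: inc=-3.000000, refl=-3.000000·-1.000000=3.0000; V=3.000000+-3.000000+3.000000=3.0000
k=7 load: inc=3.000000, refl=3.000000·-1.000000=-3.0000; V=0.000000+3.000000+-3.000000=0.0000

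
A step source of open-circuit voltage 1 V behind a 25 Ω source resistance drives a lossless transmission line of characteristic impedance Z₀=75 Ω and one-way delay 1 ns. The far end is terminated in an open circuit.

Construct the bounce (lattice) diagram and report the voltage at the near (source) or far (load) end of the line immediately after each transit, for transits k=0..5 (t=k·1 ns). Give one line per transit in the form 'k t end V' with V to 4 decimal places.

Γ_L=1.000000, Γ_S=-0.500000; launch V₁=1·75/100=0.750000
k=0 src: V=0.7500
k=1 load: inc=0.750000, refl=0.750000·1.000000=0.7500; V=0.000000+0.750000+0.750000=1.5000
k=2 src: inc=0.750000, refl=0.750000·-0.500000=-0.3750; V=0.750000+0.750000+-0.375000=1.1250
k=3 load: inc=-0.375000, refl=-0.375000·1.000000=-0.3750; V=1.500000+-0.375000+-0.375000=0.7500
k=4 src: inc=-0.375000, refl=-0.375000·-0.500000=0.1875; V=1.125000+-0.375000+0.187500=0.9375
k=5 load: inc=0.187500, refl=0.187500·1.000000=0.1875; V=0.750000+0.187500+0.187500=1.1250

0 0 source 0.7500
1 1 load 1.5000
2 2 source 1.1250
3 3 load 0.7500
4 4 source 0.9375
5 5 load 1.1250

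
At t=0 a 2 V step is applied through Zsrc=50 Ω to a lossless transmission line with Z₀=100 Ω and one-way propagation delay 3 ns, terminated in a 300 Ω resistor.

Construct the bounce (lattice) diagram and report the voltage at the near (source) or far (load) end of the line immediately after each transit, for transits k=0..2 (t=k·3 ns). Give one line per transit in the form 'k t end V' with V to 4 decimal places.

Γ_L=0.500000, Γ_S=-0.333333; launch V₁=2·100/150=1.333333
k=0 src: V=1.3333
k=1 load: inc=1.333333, refl=1.333333·0.500000=0.6667; V=0.000000+1.333333+0.666667=2.0000
k=2 src: inc=0.666667, refl=0.666667·-0.333333=-0.2222; V=1.333333+0.666667+-0.222222=1.7778

0 0 source 1.3333
1 3 load 2.0000
2 6 source 1.7778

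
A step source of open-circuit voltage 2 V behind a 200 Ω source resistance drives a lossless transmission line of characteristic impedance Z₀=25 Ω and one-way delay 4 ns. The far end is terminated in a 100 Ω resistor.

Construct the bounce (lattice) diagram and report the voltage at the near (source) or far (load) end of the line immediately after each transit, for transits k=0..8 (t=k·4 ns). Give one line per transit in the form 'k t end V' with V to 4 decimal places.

0 0 source 0.2222
1 4 load 0.3556
2 8 source 0.4593
3 12 load 0.5215
4 16 source 0.5699
5 20 load 0.5989
6 24 source 0.6215
7 28 load 0.6350
8 32 source 0.6456

Γ_L=0.600000, Γ_S=0.777778; launch V₁=2·25/225=0.222222
k=0 src: V=0.2222
k=1 load: inc=0.222222, refl=0.222222·0.600000=0.1333; V=0.000000+0.222222+0.133333=0.3556
k=2 src: inc=0.133333, refl=0.133333·0.777778=0.1037; V=0.222222+0.133333+0.103704=0.4593
k=3 load: inc=0.103704, refl=0.103704·0.600000=0.0622; V=0.355556+0.103704+0.062222=0.5215
k=4 src: inc=0.062222, refl=0.062222·0.777778=0.0484; V=0.459259+0.062222+0.048395=0.5699
k=5 load: inc=0.048395, refl=0.048395·0.600000=0.0290; V=0.521481+0.048395+0.029037=0.5989
k=6 src: inc=0.029037, refl=0.029037·0.777778=0.0226; V=0.569877+0.029037+0.022584=0.6215
k=7 load: inc=0.022584, refl=0.022584·0.600000=0.0136; V=0.598914+0.022584+0.013551=0.6350
k=8 src: inc=0.013551, refl=0.013551·0.777778=0.0105; V=0.621498+0.013551+0.010539=0.6456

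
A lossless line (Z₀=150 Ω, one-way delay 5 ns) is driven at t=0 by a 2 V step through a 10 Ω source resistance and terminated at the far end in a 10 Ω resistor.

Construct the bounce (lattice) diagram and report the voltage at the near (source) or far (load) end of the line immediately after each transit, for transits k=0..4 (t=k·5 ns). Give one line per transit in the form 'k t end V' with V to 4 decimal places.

0 0 source 1.8750
1 5 load 0.2344
2 10 source 1.6699
3 15 load 0.4138
4 20 source 1.5129

Γ_L=-0.875000, Γ_S=-0.875000; launch V₁=2·150/160=1.875000
k=0 src: V=1.8750
k=1 load: inc=1.875000, refl=1.875000·-0.875000=-1.6406; V=0.000000+1.875000+-1.640625=0.2344
k=2 src: inc=-1.640625, refl=-1.640625·-0.875000=1.4355; V=1.875000+-1.640625+1.435547=1.6699
k=3 load: inc=1.435547, refl=1.435547·-0.875000=-1.2561; V=0.234375+1.435547+-1.256104=0.4138
k=4 src: inc=-1.256104, refl=-1.256104·-0.875000=1.0991; V=1.669922+-1.256104+1.099091=1.5129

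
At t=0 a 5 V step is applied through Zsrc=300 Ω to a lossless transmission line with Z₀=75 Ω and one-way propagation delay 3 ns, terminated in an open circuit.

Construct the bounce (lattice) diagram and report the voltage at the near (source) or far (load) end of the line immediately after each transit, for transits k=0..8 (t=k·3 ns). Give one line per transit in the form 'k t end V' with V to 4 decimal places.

Γ_L=1.000000, Γ_S=0.600000; launch V₁=5·75/375=1.000000
k=0 src: V=1.0000
k=1 load: inc=1.000000, refl=1.000000·1.000000=1.0000; V=0.000000+1.000000+1.000000=2.0000
k=2 src: inc=1.000000, refl=1.000000·0.600000=0.6000; V=1.000000+1.000000+0.600000=2.6000
k=3 load: inc=0.600000, refl=0.600000·1.000000=0.6000; V=2.000000+0.600000+0.600000=3.2000
k=4 src: inc=0.600000, refl=0.600000·0.600000=0.3600; V=2.600000+0.600000+0.360000=3.5600
k=5 load: inc=0.360000, refl=0.360000·1.000000=0.3600; V=3.200000+0.360000+0.360000=3.9200
k=6 src: inc=0.360000, refl=0.360000·0.600000=0.2160; V=3.560000+0.360000+0.216000=4.1360
k=7 load: inc=0.216000, refl=0.216000·1.000000=0.2160; V=3.920000+0.216000+0.216000=4.3520
k=8 src: inc=0.216000, refl=0.216000·0.600000=0.1296; V=4.136000+0.216000+0.129600=4.4816

0 0 source 1.0000
1 3 load 2.0000
2 6 source 2.6000
3 9 load 3.2000
4 12 source 3.5600
5 15 load 3.9200
6 18 source 4.1360
7 21 load 4.3520
8 24 source 4.4816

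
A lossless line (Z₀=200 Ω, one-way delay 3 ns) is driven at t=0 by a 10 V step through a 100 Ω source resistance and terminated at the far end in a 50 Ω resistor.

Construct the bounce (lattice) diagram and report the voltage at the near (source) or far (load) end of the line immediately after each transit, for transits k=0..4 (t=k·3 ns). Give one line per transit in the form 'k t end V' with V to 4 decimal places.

0 0 source 6.6667
1 3 load 2.6667
2 6 source 4.0000
3 9 load 3.2000
4 12 source 3.4667

Γ_L=-0.600000, Γ_S=-0.333333; launch V₁=10·200/300=6.666667
k=0 src: V=6.6667
k=1 load: inc=6.666667, refl=6.666667·-0.600000=-4.0000; V=0.000000+6.666667+-4.000000=2.6667
k=2 src: inc=-4.000000, refl=-4.000000·-0.333333=1.3333; V=6.666667+-4.000000+1.333333=4.0000
k=3 load: inc=1.333333, refl=1.333333·-0.600000=-0.8000; V=2.666667+1.333333+-0.800000=3.2000
k=4 src: inc=-0.800000, refl=-0.800000·-0.333333=0.2667; V=4.000000+-0.800000+0.266667=3.4667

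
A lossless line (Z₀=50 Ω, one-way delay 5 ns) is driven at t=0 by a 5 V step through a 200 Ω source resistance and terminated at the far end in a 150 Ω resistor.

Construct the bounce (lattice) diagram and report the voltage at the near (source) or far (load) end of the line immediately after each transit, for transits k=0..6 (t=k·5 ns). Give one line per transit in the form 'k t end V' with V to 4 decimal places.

Γ_L=0.500000, Γ_S=0.600000; launch V₁=5·50/250=1.000000
k=0 src: V=1.0000
k=1 load: inc=1.000000, refl=1.000000·0.500000=0.5000; V=0.000000+1.000000+0.500000=1.5000
k=2 src: inc=0.500000, refl=0.500000·0.600000=0.3000; V=1.000000+0.500000+0.300000=1.8000
k=3 load: inc=0.300000, refl=0.300000·0.500000=0.1500; V=1.500000+0.300000+0.150000=1.9500
k=4 src: inc=0.150000, refl=0.150000·0.600000=0.0900; V=1.800000+0.150000+0.090000=2.0400
k=5 load: inc=0.090000, refl=0.090000·0.500000=0.0450; V=1.950000+0.090000+0.045000=2.0850
k=6 src: inc=0.045000, refl=0.045000·0.600000=0.0270; V=2.040000+0.045000+0.027000=2.1120

0 0 source 1.0000
1 5 load 1.5000
2 10 source 1.8000
3 15 load 1.9500
4 20 source 2.0400
5 25 load 2.0850
6 30 source 2.1120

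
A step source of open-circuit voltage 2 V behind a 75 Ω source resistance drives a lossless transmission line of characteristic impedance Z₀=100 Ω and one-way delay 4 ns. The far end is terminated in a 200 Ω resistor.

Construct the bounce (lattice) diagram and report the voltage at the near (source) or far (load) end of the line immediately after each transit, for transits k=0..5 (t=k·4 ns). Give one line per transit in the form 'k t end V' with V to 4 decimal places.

Γ_L=0.333333, Γ_S=-0.142857; launch V₁=2·100/175=1.142857
k=0 src: V=1.1429
k=1 load: inc=1.142857, refl=1.142857·0.333333=0.3810; V=0.000000+1.142857+0.380952=1.5238
k=2 src: inc=0.380952, refl=0.380952·-0.142857=-0.0544; V=1.142857+0.380952+-0.054422=1.4694
k=3 load: inc=-0.054422, refl=-0.054422·0.333333=-0.0181; V=1.523810+-0.054422+-0.018141=1.4512
k=4 src: inc=-0.018141, refl=-0.018141·-0.142857=0.0026; V=1.469388+-0.018141+0.002592=1.4538
k=5 load: inc=0.002592, refl=0.002592·0.333333=0.0009; V=1.451247+0.002592+0.000864=1.4547

0 0 source 1.1429
1 4 load 1.5238
2 8 source 1.4694
3 12 load 1.4512
4 16 source 1.4538
5 20 load 1.4547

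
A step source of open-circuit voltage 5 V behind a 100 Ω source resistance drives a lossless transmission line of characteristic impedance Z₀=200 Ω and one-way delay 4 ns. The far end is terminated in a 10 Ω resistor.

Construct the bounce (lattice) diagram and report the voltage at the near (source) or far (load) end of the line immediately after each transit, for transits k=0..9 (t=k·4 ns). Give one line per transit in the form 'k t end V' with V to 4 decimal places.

Γ_L=-0.904762, Γ_S=-0.333333; launch V₁=5·200/300=3.333333
k=0 src: V=3.3333
k=1 load: inc=3.333333, refl=3.333333·-0.904762=-3.0159; V=0.000000+3.333333+-3.015873=0.3175
k=2 src: inc=-3.015873, refl=-3.015873·-0.333333=1.0053; V=3.333333+-3.015873+1.005291=1.3228
k=3 load: inc=1.005291, refl=1.005291·-0.904762=-0.9095; V=0.317460+1.005291+-0.909549=0.4132
k=4 src: inc=-0.909549, refl=-0.909549·-0.333333=0.3032; V=1.322751+-0.909549+0.303183=0.7164
k=5 load: inc=0.303183, refl=0.303183·-0.904762=-0.2743; V=0.413202+0.303183+-0.274308=0.4421
k=6 src: inc=-0.274308, refl=-0.274308·-0.333333=0.0914; V=0.716385+-0.274308+0.091436=0.5335
k=7 load: inc=0.091436, refl=0.091436·-0.904762=-0.0827; V=0.442077+0.091436+-0.082728=0.4508
k=8 src: inc=-0.082728, refl=-0.082728·-0.333333=0.0276; V=0.533513+-0.082728+0.027576=0.4784
k=9 load: inc=0.027576, refl=0.027576·-0.904762=-0.0249; V=0.450785+0.027576+-0.024950=0.4534

0 0 source 3.3333
1 4 load 0.3175
2 8 source 1.3228
3 12 load 0.4132
4 16 source 0.7164
5 20 load 0.4421
6 24 source 0.5335
7 28 load 0.4508
8 32 source 0.4784
9 36 load 0.4534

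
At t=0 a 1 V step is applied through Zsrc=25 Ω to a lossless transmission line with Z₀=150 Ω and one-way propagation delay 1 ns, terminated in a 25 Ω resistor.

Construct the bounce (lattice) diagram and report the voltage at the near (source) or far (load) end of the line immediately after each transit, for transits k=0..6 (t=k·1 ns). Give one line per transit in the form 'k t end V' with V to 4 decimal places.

0 0 source 0.8571
1 1 load 0.2449
2 2 source 0.6822
3 3 load 0.3698
4 4 source 0.5930
5 5 load 0.4336
6 6 source 0.5474

Γ_L=-0.714286, Γ_S=-0.714286; launch V₁=1·150/175=0.857143
k=0 src: V=0.8571
k=1 load: inc=0.857143, refl=0.857143·-0.714286=-0.6122; V=0.000000+0.857143+-0.612245=0.2449
k=2 src: inc=-0.612245, refl=-0.612245·-0.714286=0.4373; V=0.857143+-0.612245+0.437318=0.6822
k=3 load: inc=0.437318, refl=0.437318·-0.714286=-0.3124; V=0.244898+0.437318+-0.312370=0.3698
k=4 src: inc=-0.312370, refl=-0.312370·-0.714286=0.2231; V=0.682216+-0.312370+0.223121=0.5930
k=5 load: inc=0.223121, refl=0.223121·-0.714286=-0.1594; V=0.369846+0.223121+-0.159372=0.4336
k=6 src: inc=-0.159372, refl=-0.159372·-0.714286=0.1138; V=0.592967+-0.159372+0.113837=0.5474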